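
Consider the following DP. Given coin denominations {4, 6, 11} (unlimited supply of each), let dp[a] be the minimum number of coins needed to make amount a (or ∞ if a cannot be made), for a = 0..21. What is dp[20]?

4

 a  0  1  2  3  4  5  6  7  8  9 10 11 12 13 14 15 16 17 18 19 20 21
dp  0  -  -  -  1  -  1  -  2  -  2  1  2  -  3  2  3  2  3  3  4  3
(- denotes ∞ / unreachable)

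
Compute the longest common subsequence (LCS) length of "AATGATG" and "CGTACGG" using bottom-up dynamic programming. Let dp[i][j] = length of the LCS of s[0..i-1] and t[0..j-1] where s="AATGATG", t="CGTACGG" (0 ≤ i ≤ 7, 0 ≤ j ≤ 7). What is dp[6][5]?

   ''  C  G  T  A  C  G  G
''  0  0  0  0  0  0  0  0
 A  0  0  0  0  1  1  1  1
 A  0  0  0  0  1  1  1  1
 T  0  0  0  1  1  1  1  1
 G  0  0  1  1  1  1  2  2
 A  0  0  1  1  2  2  2  2
 T  0  0  1  2  2  2  2  2
 G  0  0  1  2  2  2  3  3

2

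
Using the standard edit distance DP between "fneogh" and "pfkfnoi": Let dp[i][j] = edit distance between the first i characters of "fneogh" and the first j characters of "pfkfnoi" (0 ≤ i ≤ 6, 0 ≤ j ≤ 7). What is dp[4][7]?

5

   ''  p  f  k  f  n  o  i
''  0  1  2  3  4  5  6  7
 f  1  1  1  2  3  4  5  6
 n  2  2  2  2  3  3  4  5
 e  3  3  3  3  3  4  4  5
 o  4  4  4  4  4  4  4  5
 g  5  5  5  5  5  5  5  5
 h  6  6  6  6  6  6  6  6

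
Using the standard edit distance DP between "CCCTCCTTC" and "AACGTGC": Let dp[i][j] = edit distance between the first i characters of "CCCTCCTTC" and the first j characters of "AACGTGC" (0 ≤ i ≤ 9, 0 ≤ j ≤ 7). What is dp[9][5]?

7

   ''  A  A  C  G  T  G  C
''  0  1  2  3  4  5  6  7
 C  1  1  2  2  3  4  5  6
 C  2  2  2  2  3  4  5  5
 C  3  3  3  2  3  4  5  5
 T  4  4  4  3  3  3  4  5
 C  5  5  5  4  4  4  4  4
 C  6  6  6  5  5  5  5  4
 T  7  7  7  6  6  5  6  5
 T  8  8  8  7  7  6  6  6
 C  9  9  9  8  8  7  7  6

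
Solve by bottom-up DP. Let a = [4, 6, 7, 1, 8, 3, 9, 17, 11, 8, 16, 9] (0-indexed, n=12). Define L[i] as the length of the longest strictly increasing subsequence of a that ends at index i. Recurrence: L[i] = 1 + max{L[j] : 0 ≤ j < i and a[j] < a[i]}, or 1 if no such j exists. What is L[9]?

   i    0    1    2    3    4    5    6    7    8    9   10   11
a[i]    4    6    7    1    8    3    9   17   11    8   16    9
L[i]    1    2    3    1    4    2    5    6    6    4    7    5

4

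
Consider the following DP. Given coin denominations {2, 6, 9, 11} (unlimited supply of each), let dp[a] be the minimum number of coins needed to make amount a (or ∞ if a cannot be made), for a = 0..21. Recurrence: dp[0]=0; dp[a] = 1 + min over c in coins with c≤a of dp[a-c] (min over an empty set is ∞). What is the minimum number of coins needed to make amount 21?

3

 a  0  1  2  3  4  5  6  7  8  9 10 11 12 13 14 15 16 17 18 19 20 21
dp  0  -  1  -  2  -  1  -  2  1  3  1  2  2  3  2  4  2  2  3  2  3
(- denotes ∞ / unreachable)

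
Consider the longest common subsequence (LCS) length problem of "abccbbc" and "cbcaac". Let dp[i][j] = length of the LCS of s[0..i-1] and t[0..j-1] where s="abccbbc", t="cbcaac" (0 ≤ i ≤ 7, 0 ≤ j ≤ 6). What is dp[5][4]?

2

   ''  c  b  c  a  a  c
''  0  0  0  0  0  0  0
 a  0  0  0  0  1  1  1
 b  0  0  1  1  1  1  1
 c  0  1  1  2  2  2  2
 c  0  1  1  2  2  2  3
 b  0  1  2  2  2  2  3
 b  0  1  2  2  2  2  3
 c  0  1  2  3  3  3  3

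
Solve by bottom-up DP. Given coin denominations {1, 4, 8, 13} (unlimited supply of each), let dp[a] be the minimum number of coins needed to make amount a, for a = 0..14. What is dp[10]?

3

 a  0  1  2  3  4  5  6  7  8  9 10 11 12 13 14
dp  0  1  2  3  1  2  3  4  1  2  3  4  2  1  2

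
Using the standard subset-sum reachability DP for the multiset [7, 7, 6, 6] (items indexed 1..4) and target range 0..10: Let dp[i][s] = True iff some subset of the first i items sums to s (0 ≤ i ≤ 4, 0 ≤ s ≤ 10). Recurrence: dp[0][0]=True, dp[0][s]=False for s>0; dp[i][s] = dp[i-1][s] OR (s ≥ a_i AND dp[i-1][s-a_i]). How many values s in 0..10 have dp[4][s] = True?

i\s   0   1   2   3   4   5   6   7   8   9  10
  0   T   F   F   F   F   F   F   F   F   F   F
  1   T   F   F   F   F   F   F   T   F   F   F
  2   T   F   F   F   F   F   F   T   F   F   F
  3   T   F   F   F   F   F   T   T   F   F   F
  4   T   F   F   F   F   F   T   T   F   F   F

3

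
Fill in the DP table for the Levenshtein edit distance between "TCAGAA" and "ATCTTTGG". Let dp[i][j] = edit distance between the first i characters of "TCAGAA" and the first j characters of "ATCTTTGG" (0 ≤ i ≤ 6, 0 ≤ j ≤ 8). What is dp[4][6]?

4

   ''  A  T  C  T  T  T  G  G
''  0  1  2  3  4  5  6  7  8
 T  1  1  1  2  3  4  5  6  7
 C  2  2  2  1  2  3  4  5  6
 A  3  2  3  2  2  3  4  5  6
 G  4  3  3  3  3  3  4  4  5
 A  5  4  4  4  4  4  4  5  5
 A  6  5  5  5  5  5  5  5  6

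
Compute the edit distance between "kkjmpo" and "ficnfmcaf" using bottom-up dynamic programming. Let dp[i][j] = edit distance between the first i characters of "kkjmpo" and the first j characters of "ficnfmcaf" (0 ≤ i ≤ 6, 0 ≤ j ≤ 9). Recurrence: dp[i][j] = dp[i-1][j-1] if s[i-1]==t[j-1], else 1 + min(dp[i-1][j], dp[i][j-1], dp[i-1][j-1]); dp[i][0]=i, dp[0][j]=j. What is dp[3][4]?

4

   ''  f  i  c  n  f  m  c  a  f
''  0  1  2  3  4  5  6  7  8  9
 k  1  1  2  3  4  5  6  7  8  9
 k  2  2  2  3  4  5  6  7  8  9
 j  3  3  3  3  4  5  6  7  8  9
 m  4  4  4  4  4  5  5  6  7  8
 p  5  5  5  5  5  5  6  6  7  8
 o  6  6  6  6  6  6  6  7  7  8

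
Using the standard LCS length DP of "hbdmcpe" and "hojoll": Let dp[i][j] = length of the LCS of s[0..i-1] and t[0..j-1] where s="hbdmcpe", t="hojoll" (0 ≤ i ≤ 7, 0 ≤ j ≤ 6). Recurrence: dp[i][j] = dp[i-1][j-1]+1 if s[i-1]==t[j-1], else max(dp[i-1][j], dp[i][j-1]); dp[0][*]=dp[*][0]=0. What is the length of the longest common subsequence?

1

   ''  h  o  j  o  l  l
''  0  0  0  0  0  0  0
 h  0  1  1  1  1  1  1
 b  0  1  1  1  1  1  1
 d  0  1  1  1  1  1  1
 m  0  1  1  1  1  1  1
 c  0  1  1  1  1  1  1
 p  0  1  1  1  1  1  1
 e  0  1  1  1  1  1  1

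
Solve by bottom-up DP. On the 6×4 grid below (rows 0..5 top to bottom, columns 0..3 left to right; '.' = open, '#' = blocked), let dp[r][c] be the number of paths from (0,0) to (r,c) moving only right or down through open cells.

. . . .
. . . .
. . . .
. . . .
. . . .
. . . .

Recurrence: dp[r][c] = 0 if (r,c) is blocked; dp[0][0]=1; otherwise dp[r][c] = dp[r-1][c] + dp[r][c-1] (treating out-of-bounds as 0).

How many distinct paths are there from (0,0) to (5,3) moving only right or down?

r\c   0   1   2   3
  0   1   1   1   1
  1   1   2   3   4
  2   1   3   6  10
  3   1   4  10  20
  4   1   5  15  35
  5   1   6  21  56

56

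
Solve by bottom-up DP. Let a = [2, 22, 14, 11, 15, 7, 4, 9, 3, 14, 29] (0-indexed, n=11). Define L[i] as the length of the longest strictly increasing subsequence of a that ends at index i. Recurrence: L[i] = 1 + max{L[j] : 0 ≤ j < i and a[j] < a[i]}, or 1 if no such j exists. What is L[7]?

3

   i    0    1    2    3    4    5    6    7    8    9   10
a[i]    2   22   14   11   15    7    4    9    3   14   29
L[i]    1    2    2    2    3    2    2    3    2    4    5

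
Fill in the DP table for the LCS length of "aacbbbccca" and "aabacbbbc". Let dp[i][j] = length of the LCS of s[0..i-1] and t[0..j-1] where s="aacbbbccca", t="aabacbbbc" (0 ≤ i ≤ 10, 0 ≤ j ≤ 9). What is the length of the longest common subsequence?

7

   ''  a  a  b  a  c  b  b  b  c
''  0  0  0  0  0  0  0  0  0  0
 a  0  1  1  1  1  1  1  1  1  1
 a  0  1  2  2  2  2  2  2  2  2
 c  0  1  2  2  2  3  3  3  3  3
 b  0  1  2  3  3  3  4  4  4  4
 b  0  1  2  3  3  3  4  5  5  5
 b  0  1  2  3  3  3  4  5  6  6
 c  0  1  2  3  3  4  4  5  6  7
 c  0  1  2  3  3  4  4  5  6  7
 c  0  1  2  3  3  4  4  5  6  7
 a  0  1  2  3  4  4  4  5  6  7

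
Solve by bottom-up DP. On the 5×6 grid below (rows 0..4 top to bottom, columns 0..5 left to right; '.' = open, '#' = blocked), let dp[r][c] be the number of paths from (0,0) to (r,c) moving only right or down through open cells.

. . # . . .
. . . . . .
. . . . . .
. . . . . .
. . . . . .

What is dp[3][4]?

r\c   0   1   2   3   4   5
  0   1   1   0   0   0   0
  1   1   2   2   2   2   2
  2   1   3   5   7   9  11
  3   1   4   9  16  25  36
  4   1   5  14  30  55  91

25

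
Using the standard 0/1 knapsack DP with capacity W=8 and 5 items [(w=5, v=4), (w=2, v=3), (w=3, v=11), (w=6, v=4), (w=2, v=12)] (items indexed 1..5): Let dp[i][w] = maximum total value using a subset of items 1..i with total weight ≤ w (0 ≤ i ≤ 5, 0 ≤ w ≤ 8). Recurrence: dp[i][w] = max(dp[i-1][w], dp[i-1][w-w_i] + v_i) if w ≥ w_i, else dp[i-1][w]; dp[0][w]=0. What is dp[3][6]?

i\w   0   1   2   3   4   5   6   7   8
  0   0   0   0   0   0   0   0   0   0
  1   0   0   0   0   0   4   4   4   4
  2   0   0   3   3   3   4   4   7   7
  3   0   0   3  11  11  14  14  14  15
  4   0   0   3  11  11  14  14  14  15
  5   0   0  12  12  15  23  23  26  26

14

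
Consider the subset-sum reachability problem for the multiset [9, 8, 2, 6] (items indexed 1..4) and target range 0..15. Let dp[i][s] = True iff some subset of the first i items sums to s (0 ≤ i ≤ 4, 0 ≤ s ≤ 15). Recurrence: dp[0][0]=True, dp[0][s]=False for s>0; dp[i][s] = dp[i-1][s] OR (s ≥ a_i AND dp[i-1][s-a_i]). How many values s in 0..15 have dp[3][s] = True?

6

i\s   0   1   2   3   4   5   6   7   8   9  10  11  12  13  14  15
  0   T   F   F   F   F   F   F   F   F   F   F   F   F   F   F   F
  1   T   F   F   F   F   F   F   F   F   T   F   F   F   F   F   F
  2   T   F   F   F   F   F   F   F   T   T   F   F   F   F   F   F
  3   T   F   T   F   F   F   F   F   T   T   T   T   F   F   F   F
  4   T   F   T   F   F   F   T   F   T   T   T   T   F   F   T   T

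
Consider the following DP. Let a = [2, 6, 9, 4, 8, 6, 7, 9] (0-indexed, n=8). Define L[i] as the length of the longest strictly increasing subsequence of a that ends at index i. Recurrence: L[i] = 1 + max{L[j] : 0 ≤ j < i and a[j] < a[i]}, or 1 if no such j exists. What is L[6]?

4

   i    0    1    2    3    4    5    6    7
a[i]    2    6    9    4    8    6    7    9
L[i]    1    2    3    2    3    3    4    5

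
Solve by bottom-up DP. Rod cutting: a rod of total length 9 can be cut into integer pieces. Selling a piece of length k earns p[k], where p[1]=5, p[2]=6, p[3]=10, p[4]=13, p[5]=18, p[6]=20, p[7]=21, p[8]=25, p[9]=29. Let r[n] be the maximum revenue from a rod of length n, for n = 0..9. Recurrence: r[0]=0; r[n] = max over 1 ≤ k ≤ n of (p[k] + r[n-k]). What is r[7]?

   n    0    1    2    3    4    5    6    7    8    9
r[n]    0    5   10   15   20   25   30   35   40   45

35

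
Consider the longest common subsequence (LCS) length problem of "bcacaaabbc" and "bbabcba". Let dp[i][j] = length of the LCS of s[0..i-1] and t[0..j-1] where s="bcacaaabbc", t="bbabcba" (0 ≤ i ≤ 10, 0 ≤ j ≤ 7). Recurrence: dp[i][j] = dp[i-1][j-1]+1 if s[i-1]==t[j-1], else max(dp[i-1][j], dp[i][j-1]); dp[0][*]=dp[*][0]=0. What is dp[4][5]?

   ''  b  b  a  b  c  b  a
''  0  0  0  0  0  0  0  0
 b  0  1  1  1  1  1  1  1
 c  0  1  1  1  1  2  2  2
 a  0  1  1  2  2  2  2  3
 c  0  1  1  2  2  3  3  3
 a  0  1  1  2  2  3  3  4
 a  0  1  1  2  2  3  3  4
 a  0  1  1  2  2  3  3  4
 b  0  1  2  2  3  3  4  4
 b  0  1  2  2  3  3  4  4
 c  0  1  2  2  3  4  4  4

3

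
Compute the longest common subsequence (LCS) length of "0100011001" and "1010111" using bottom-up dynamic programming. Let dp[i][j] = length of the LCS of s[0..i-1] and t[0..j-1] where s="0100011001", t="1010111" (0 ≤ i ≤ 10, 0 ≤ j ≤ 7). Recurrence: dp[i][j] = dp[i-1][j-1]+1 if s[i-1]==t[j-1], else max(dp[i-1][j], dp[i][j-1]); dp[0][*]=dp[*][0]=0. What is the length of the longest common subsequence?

   ''  1  0  1  0  1  1  1
''  0  0  0  0  0  0  0  0
 0  0  0  1  1  1  1  1  1
 1  0  1  1  2  2  2  2  2
 0  0  1  2  2  3  3  3  3
 0  0  1  2  2  3  3  3  3
 0  0  1  2  2  3  3  3  3
 1  0  1  2  3  3  4  4  4
 1  0  1  2  3  3  4  5  5
 0  0  1  2  3  4  4  5  5
 0  0  1  2  3  4  4  5  5
 1  0  1  2  3  4  5  5  6

6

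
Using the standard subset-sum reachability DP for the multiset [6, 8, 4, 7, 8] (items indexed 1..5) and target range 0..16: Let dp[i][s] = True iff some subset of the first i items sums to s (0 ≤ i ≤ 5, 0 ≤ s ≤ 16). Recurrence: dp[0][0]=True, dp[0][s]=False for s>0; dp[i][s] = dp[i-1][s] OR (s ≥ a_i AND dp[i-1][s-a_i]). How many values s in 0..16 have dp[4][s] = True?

11

i\s   0   1   2   3   4   5   6   7   8   9  10  11  12  13  14  15  16
  0   T   F   F   F   F   F   F   F   F   F   F   F   F   F   F   F   F
  1   T   F   F   F   F   F   T   F   F   F   F   F   F   F   F   F   F
  2   T   F   F   F   F   F   T   F   T   F   F   F   F   F   T   F   F
  3   T   F   F   F   T   F   T   F   T   F   T   F   T   F   T   F   F
  4   T   F   F   F   T   F   T   T   T   F   T   T   T   T   T   T   F
  5   T   F   F   F   T   F   T   T   T   F   T   T   T   T   T   T   T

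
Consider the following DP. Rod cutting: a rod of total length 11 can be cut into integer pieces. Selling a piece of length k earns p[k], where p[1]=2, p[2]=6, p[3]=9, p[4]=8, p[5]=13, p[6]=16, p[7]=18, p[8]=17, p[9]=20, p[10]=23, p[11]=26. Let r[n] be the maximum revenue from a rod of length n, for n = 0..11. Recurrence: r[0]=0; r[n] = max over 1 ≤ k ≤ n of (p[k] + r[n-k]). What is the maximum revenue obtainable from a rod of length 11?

   n    0    1    2    3    4    5    6    7    8    9   10   11
r[n]    0    2    6    9   12   15   18   21   24   27   30   33

33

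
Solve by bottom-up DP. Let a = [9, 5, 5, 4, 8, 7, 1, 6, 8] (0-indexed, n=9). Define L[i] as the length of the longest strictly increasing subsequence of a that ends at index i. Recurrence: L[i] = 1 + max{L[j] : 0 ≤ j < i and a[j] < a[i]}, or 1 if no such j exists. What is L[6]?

1

   i    0    1    2    3    4    5    6    7    8
a[i]    9    5    5    4    8    7    1    6    8
L[i]    1    1    1    1    2    2    1    2    3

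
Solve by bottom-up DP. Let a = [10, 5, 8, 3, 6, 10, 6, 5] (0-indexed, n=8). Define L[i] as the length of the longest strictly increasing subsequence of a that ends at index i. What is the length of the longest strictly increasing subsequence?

   i    0    1    2    3    4    5    6    7
a[i]   10    5    8    3    6   10    6    5
L[i]    1    1    2    1    2    3    2    2

3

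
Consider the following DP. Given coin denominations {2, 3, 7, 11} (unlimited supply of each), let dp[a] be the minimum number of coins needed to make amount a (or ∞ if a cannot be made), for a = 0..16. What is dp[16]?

 a  0  1  2  3  4  5  6  7  8  9 10 11 12 13 14 15 16
dp  0  -  1  1  2  2  2  1  3  2  2  1  3  2  2  3  3
(- denotes ∞ / unreachable)

3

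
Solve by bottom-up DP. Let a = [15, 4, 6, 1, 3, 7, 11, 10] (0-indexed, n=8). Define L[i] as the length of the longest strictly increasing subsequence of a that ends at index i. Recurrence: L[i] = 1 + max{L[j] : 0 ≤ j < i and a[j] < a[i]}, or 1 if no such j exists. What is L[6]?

4

   i    0    1    2    3    4    5    6    7
a[i]   15    4    6    1    3    7   11   10
L[i]    1    1    2    1    2    3    4    4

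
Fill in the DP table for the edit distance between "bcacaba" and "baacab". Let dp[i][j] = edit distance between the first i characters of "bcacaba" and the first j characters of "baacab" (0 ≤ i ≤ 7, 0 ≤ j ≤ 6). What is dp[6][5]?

   ''  b  a  a  c  a  b
''  0  1  2  3  4  5  6
 b  1  0  1  2  3  4  5
 c  2  1  1  2  2  3  4
 a  3  2  1  1  2  2  3
 c  4  3  2  2  1  2  3
 a  5  4  3  2  2  1  2
 b  6  5  4  3  3  2  1
 a  7  6  5  4  4  3  2

2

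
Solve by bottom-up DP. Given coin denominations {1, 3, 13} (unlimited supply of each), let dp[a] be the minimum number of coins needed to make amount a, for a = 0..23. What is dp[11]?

 a  0  1  2  3  4  5  6  7  8  9 10 11 12 13 14 15 16 17 18 19 20 21 22 23
dp  0  1  2  1  2  3  2  3  4  3  4  5  4  1  2  3  2  3  4  3  4  5  4  5

5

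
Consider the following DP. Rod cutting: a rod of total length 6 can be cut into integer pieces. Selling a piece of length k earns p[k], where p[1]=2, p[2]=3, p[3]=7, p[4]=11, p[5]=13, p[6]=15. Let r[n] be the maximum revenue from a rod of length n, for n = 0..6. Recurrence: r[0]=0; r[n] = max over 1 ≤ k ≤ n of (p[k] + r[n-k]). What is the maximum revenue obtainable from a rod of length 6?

   n    0    1    2    3    4    5    6
r[n]    0    2    4    7   11   13   15

15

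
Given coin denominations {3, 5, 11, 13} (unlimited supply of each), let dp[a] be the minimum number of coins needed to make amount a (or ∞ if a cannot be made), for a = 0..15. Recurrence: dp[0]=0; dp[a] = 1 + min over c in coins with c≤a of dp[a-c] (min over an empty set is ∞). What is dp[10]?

 a  0  1  2  3  4  5  6  7  8  9 10 11 12 13 14 15
dp  0  -  -  1  -  1  2  -  2  3  2  1  4  1  2  3
(- denotes ∞ / unreachable)

2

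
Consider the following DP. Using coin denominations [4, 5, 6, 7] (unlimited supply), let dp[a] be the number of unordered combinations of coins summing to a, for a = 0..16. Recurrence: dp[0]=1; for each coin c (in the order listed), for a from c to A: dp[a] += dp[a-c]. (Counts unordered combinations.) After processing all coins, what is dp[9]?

after  coin     0     1     2     3     4     5     6     7     8     9    10    11    12    13    14    15    16
          4     1     0     0     0     1     0     0     0     1     0     0     0     1     0     0     0     1
          5     1     0     0     0     1     1     0     0     1     1     1     0     1     1     1     1     1
          6     1     0     0     0     1     1     1     0     1     1     2     1     2     1     2     2     3
          7     1     0     0     0     1     1     1     1     1     1     2     2     3     2     3     3     4

1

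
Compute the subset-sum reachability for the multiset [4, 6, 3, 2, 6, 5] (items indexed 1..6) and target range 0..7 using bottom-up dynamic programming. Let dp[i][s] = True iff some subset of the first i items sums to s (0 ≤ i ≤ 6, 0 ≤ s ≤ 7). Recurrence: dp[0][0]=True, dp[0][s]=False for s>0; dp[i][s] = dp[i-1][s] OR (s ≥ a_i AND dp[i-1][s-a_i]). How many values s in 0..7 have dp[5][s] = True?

7

i\s   0   1   2   3   4   5   6   7
  0   T   F   F   F   F   F   F   F
  1   T   F   F   F   T   F   F   F
  2   T   F   F   F   T   F   T   F
  3   T   F   F   T   T   F   T   T
  4   T   F   T   T   T   T   T   T
  5   T   F   T   T   T   T   T   T
  6   T   F   T   T   T   T   T   T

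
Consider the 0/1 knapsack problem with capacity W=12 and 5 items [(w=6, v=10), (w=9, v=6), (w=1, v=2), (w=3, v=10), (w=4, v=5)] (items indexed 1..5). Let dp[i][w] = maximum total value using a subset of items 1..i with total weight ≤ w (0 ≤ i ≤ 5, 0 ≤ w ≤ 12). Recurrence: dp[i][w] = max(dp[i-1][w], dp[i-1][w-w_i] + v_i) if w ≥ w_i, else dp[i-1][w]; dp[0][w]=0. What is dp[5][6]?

i\w   0   1   2   3   4   5   6   7   8   9  10  11  12
  0   0   0   0   0   0   0   0   0   0   0   0   0   0
  1   0   0   0   0   0   0  10  10  10  10  10  10  10
  2   0   0   0   0   0   0  10  10  10  10  10  10  10
  3   0   2   2   2   2   2  10  12  12  12  12  12  12
  4   0   2   2  10  12  12  12  12  12  20  22  22  22
  5   0   2   2  10  12  12  12  15  17  20  22  22  22

12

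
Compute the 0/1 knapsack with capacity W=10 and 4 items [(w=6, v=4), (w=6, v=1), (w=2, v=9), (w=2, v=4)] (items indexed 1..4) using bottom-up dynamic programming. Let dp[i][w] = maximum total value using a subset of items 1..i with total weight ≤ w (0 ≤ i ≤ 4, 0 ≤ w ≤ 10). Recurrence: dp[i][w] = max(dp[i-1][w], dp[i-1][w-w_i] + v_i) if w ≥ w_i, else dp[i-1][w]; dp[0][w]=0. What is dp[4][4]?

i\w   0   1   2   3   4   5   6   7   8   9  10
  0   0   0   0   0   0   0   0   0   0   0   0
  1   0   0   0   0   0   0   4   4   4   4   4
  2   0   0   0   0   0   0   4   4   4   4   4
  3   0   0   9   9   9   9   9   9  13  13  13
  4   0   0   9   9  13  13  13  13  13  13  17

13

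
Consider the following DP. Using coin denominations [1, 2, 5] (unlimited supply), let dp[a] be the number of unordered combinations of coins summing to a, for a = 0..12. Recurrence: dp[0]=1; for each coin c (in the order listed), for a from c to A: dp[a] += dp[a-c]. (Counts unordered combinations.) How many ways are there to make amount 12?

after  coin     0     1     2     3     4     5     6     7     8     9    10    11    12
          1     1     1     1     1     1     1     1     1     1     1     1     1     1
          2     1     1     2     2     3     3     4     4     5     5     6     6     7
          5     1     1     2     2     3     4     5     6     7     8    10    11    13

13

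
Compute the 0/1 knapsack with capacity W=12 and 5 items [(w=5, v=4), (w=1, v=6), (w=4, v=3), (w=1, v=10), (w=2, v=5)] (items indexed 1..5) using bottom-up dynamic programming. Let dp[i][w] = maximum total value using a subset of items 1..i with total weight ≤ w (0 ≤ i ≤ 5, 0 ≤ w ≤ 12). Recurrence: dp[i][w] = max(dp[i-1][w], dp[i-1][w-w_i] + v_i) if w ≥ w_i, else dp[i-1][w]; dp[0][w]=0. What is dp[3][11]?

i\w   0   1   2   3   4   5   6   7   8   9  10  11  12
  0   0   0   0   0   0   0   0   0   0   0   0   0   0
  1   0   0   0   0   0   4   4   4   4   4   4   4   4
  2   0   6   6   6   6   6  10  10  10  10  10  10  10
  3   0   6   6   6   6   9  10  10  10  10  13  13  13
  4   0  10  16  16  16  16  19  20  20  20  20  23  23
  5   0  10  16  16  21  21  21  21  24  25  25  25  25

13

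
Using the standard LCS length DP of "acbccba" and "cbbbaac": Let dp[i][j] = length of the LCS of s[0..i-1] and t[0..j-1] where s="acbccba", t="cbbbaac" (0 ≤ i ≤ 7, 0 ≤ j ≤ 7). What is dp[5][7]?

   ''  c  b  b  b  a  a  c
''  0  0  0  0  0  0  0  0
 a  0  0  0  0  0  1  1  1
 c  0  1  1  1  1  1  1  2
 b  0  1  2  2  2  2  2  2
 c  0  1  2  2  2  2  2  3
 c  0  1  2  2  2  2  2  3
 b  0  1  2  3  3  3  3  3
 a  0  1  2  3  3  4  4  4

3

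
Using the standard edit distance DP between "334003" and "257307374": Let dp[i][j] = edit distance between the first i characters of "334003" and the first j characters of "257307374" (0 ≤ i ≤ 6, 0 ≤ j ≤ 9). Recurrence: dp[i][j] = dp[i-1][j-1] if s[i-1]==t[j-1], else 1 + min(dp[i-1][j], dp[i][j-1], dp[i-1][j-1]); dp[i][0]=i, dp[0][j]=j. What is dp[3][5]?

   ''  2  5  7  3  0  7  3  7  4
''  0  1  2  3  4  5  6  7  8  9
 3  1  1  2  3  3  4  5  6  7  8
 3  2  2  2  3  3  4  5  5  6  7
 4  3  3  3  3  4  4  5  6  6  6
 0  4  4  4  4  4  4  5  6  7  7
 0  5  5  5  5  5  4  5  6  7  8
 3  6  6  6  6  5  5  5  5  6  7

4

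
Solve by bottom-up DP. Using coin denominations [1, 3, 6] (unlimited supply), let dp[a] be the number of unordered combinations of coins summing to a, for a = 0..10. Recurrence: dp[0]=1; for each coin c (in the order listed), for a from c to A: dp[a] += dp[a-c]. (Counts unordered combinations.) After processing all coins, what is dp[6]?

after  coin     0     1     2     3     4     5     6     7     8     9    10
          1     1     1     1     1     1     1     1     1     1     1     1
          3     1     1     1     2     2     2     3     3     3     4     4
          6     1     1     1     2     2     2     4     4     4     6     6

4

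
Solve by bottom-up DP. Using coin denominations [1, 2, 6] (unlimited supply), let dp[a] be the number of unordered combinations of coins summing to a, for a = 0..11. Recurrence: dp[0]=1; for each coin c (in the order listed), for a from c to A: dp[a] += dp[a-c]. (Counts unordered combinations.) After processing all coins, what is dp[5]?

after  coin     0     1     2     3     4     5     6     7     8     9    10    11
          1     1     1     1     1     1     1     1     1     1     1     1     1
          2     1     1     2     2     3     3     4     4     5     5     6     6
          6     1     1     2     2     3     3     5     5     7     7     9     9

3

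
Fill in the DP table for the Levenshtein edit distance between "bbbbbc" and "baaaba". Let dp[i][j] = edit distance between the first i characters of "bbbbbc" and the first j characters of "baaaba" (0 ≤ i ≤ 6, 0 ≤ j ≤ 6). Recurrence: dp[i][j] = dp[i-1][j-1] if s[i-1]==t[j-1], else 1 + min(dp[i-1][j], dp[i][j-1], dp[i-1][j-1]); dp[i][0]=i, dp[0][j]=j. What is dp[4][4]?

   ''  b  a  a  a  b  a
''  0  1  2  3  4  5  6
 b  1  0  1  2  3  4  5
 b  2  1  1  2  3  3  4
 b  3  2  2  2  3  3  4
 b  4  3  3  3  3  3  4
 b  5  4  4  4  4  3  4
 c  6  5  5  5  5  4  4

3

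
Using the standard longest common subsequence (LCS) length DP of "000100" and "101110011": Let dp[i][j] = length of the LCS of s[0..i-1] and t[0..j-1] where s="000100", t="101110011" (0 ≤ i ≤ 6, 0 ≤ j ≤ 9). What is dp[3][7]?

3

   ''  1  0  1  1  1  0  0  1  1
''  0  0  0  0  0  0  0  0  0  0
 0  0  0  1  1  1  1  1  1  1  1
 0  0  0  1  1  1  1  2  2  2  2
 0  0  0  1  1  1  1  2  3  3  3
 1  0  1  1  2  2  2  2  3  4  4
 0  0  1  2  2  2  2  3  3  4  4
 0  0  1  2  2  2  2  3  4  4  4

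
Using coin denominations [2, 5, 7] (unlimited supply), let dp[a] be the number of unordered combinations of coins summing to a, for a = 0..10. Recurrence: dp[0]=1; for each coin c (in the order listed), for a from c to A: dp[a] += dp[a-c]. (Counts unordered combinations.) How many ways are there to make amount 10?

after  coin     0     1     2     3     4     5     6     7     8     9    10
          2     1     0     1     0     1     0     1     0     1     0     1
          5     1     0     1     0     1     1     1     1     1     1     2
          7     1     0     1     0     1     1     1     2     1     2     2

2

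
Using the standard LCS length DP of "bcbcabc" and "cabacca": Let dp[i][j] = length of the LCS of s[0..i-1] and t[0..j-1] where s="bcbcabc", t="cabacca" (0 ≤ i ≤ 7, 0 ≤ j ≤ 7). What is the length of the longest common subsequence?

   ''  c  a  b  a  c  c  a
''  0  0  0  0  0  0  0  0
 b  0  0  0  1  1  1  1  1
 c  0  1  1  1  1  2  2  2
 b  0  1  1  2  2  2  2  2
 c  0  1  1  2  2  3  3  3
 a  0  1  2  2  3  3  3  4
 b  0  1  2  3  3  3  3  4
 c  0  1  2  3  3  4  4  4

4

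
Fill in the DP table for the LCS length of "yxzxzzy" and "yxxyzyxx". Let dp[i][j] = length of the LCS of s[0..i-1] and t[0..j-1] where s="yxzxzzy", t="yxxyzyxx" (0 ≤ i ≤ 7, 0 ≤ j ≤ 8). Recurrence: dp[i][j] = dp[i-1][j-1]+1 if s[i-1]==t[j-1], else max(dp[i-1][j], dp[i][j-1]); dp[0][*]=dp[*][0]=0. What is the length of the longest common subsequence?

   ''  y  x  x  y  z  y  x  x
''  0  0  0  0  0  0  0  0  0
 y  0  1  1  1  1  1  1  1  1
 x  0  1  2  2  2  2  2  2  2
 z  0  1  2  2  2  3  3  3  3
 x  0  1  2  3  3  3  3  4  4
 z  0  1  2  3  3  4  4  4  4
 z  0  1  2  3  3  4  4  4  4
 y  0  1  2  3  4  4  5  5  5

5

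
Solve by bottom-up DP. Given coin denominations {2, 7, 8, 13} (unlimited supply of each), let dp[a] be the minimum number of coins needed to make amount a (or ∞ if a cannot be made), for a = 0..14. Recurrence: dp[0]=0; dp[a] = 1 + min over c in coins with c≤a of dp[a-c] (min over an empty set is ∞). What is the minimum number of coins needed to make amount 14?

 a  0  1  2  3  4  5  6  7  8  9 10 11 12 13 14
dp  0  -  1  -  2  -  3  1  1  2  2  3  3  1  2
(- denotes ∞ / unreachable)

2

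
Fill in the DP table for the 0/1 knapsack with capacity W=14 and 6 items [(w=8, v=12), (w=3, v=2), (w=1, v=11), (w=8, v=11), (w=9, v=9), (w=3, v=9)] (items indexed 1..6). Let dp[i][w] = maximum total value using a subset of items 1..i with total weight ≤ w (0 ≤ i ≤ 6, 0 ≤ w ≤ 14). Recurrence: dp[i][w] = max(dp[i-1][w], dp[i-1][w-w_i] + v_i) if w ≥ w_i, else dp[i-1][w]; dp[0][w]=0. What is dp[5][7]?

i\w   0   1   2   3   4   5   6   7   8   9  10  11  12  13  14
  0   0   0   0   0   0   0   0   0   0   0   0   0   0   0   0
  1   0   0   0   0   0   0   0   0  12  12  12  12  12  12  12
  2   0   0   0   2   2   2   2   2  12  12  12  14  14  14  14
  3   0  11  11  11  13  13  13  13  13  23  23  23  25  25  25
  4   0  11  11  11  13  13  13  13  13  23  23  23  25  25  25
  5   0  11  11  11  13  13  13  13  13  23  23  23  25  25  25
  6   0  11  11  11  20  20  20  22  22  23  23  23  32  32  32

13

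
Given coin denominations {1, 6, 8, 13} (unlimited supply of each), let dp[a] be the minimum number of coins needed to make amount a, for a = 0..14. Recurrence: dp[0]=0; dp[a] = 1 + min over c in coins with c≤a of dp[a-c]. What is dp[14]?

2

 a  0  1  2  3  4  5  6  7  8  9 10 11 12 13 14
dp  0  1  2  3  4  5  1  2  1  2  3  4  2  1  2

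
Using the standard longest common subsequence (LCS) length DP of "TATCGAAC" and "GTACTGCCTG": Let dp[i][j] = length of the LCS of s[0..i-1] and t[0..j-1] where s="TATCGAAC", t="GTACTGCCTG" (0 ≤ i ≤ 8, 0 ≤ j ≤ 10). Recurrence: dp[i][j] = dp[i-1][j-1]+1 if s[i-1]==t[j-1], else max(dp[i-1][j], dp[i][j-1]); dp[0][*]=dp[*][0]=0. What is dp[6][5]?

3

   ''  G  T  A  C  T  G  C  C  T  G
''  0  0  0  0  0  0  0  0  0  0  0
 T  0  0  1  1  1  1  1  1  1  1  1
 A  0  0  1  2  2  2  2  2  2  2  2
 T  0  0  1  2  2  3  3  3  3  3  3
 C  0  0  1  2  3  3  3  4  4  4  4
 G  0  1  1  2  3  3  4  4  4  4  5
 A  0  1  1  2  3  3  4  4  4  4  5
 A  0  1  1  2  3  3  4  4  4  4  5
 C  0  1  1  2  3  3  4  5  5  5  5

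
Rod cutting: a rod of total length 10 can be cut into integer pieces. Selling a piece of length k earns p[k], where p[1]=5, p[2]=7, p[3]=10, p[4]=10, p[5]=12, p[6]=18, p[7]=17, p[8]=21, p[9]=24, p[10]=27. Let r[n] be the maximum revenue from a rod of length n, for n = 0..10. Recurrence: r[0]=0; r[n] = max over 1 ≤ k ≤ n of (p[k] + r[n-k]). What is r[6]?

30

   n    0    1    2    3    4    5    6    7    8    9   10
r[n]    0    5   10   15   20   25   30   35   40   45   50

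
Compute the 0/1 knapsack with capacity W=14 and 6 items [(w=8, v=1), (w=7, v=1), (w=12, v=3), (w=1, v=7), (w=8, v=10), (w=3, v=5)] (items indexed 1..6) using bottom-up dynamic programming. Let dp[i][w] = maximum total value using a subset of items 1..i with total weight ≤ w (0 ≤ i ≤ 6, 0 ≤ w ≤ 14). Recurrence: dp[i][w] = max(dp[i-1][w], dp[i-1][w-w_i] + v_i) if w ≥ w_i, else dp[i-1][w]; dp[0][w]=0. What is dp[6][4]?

12

i\w   0   1   2   3   4   5   6   7   8   9  10  11  12  13  14
  0   0   0   0   0   0   0   0   0   0   0   0   0   0   0   0
  1   0   0   0   0   0   0   0   0   1   1   1   1   1   1   1
  2   0   0   0   0   0   0   0   1   1   1   1   1   1   1   1
  3   0   0   0   0   0   0   0   1   1   1   1   1   3   3   3
  4   0   7   7   7   7   7   7   7   8   8   8   8   8  10  10
  5   0   7   7   7   7   7   7   7  10  17  17  17  17  17  17
  6   0   7   7   7  12  12  12  12  12  17  17  17  22  22  22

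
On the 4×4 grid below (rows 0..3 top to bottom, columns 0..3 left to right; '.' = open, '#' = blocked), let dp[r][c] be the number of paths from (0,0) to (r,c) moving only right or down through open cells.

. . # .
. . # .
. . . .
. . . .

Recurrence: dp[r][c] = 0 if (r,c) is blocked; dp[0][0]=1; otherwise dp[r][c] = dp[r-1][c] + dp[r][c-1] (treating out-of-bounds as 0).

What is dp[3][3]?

10

r\c   0   1   2   3
  0   1   1   0   0
  1   1   2   0   0
  2   1   3   3   3
  3   1   4   7  10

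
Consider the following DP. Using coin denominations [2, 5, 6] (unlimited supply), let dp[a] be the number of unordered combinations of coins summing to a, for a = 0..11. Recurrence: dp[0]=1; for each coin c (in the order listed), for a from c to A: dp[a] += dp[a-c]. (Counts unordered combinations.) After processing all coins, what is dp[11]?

2

after  coin     0     1     2     3     4     5     6     7     8     9    10    11
          2     1     0     1     0     1     0     1     0     1     0     1     0
          5     1     0     1     0     1     1     1     1     1     1     2     1
          6     1     0     1     0     1     1     2     1     2     1     3     2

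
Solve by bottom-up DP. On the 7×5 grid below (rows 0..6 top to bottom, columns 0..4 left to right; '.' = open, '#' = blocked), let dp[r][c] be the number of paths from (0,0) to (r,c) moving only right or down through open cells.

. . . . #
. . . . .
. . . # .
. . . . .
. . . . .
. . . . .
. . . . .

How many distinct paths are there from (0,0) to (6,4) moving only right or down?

159

r\c   0   1   2   3   4
  0   1   1   1   1   0
  1   1   2   3   4   4
  2   1   3   6   0   4
  3   1   4  10  10  14
  4   1   5  15  25  39
  5   1   6  21  46  85
  6   1   7  28  74 159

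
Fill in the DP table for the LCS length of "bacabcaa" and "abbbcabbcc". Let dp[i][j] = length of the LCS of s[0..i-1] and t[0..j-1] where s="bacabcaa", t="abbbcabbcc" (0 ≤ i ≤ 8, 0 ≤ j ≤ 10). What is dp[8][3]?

   ''  a  b  b  b  c  a  b  b  c  c
''  0  0  0  0  0  0  0  0  0  0  0
 b  0  0  1  1  1  1  1  1  1  1  1
 a  0  1  1  1  1  1  2  2  2  2  2
 c  0  1  1  1  1  2  2  2  2  3  3
 a  0  1  1  1  1  2  3  3  3  3  3
 b  0  1  2  2  2  2  3  4  4  4  4
 c  0  1  2  2  2  3  3  4  4  5  5
 a  0  1  2  2  2  3  4  4  4  5  5
 a  0  1  2  2  2  3  4  4  4  5  5

2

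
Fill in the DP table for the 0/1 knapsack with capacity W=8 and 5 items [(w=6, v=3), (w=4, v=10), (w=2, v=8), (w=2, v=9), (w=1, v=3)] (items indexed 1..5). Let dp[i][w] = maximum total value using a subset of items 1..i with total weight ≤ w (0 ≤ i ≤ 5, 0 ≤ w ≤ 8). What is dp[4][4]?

i\w   0   1   2   3   4   5   6   7   8
  0   0   0   0   0   0   0   0   0   0
  1   0   0   0   0   0   0   3   3   3
  2   0   0   0   0  10  10  10  10  10
  3   0   0   8   8  10  10  18  18  18
  4   0   0   9   9  17  17  19  19  27
  5   0   3   9  12  17  20  20  22  27

17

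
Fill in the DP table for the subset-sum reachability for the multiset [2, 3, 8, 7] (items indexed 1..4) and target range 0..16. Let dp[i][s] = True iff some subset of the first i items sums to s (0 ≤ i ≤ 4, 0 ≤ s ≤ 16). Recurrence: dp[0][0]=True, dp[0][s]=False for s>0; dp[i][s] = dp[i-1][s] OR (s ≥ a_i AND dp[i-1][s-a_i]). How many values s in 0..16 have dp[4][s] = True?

i\s   0   1   2   3   4   5   6   7   8   9  10  11  12  13  14  15  16
  0   T   F   F   F   F   F   F   F   F   F   F   F   F   F   F   F   F
  1   T   F   T   F   F   F   F   F   F   F   F   F   F   F   F   F   F
  2   T   F   T   T   F   T   F   F   F   F   F   F   F   F   F   F   F
  3   T   F   T   T   F   T   F   F   T   F   T   T   F   T   F   F   F
  4   T   F   T   T   F   T   F   T   T   T   T   T   T   T   F   T   F

12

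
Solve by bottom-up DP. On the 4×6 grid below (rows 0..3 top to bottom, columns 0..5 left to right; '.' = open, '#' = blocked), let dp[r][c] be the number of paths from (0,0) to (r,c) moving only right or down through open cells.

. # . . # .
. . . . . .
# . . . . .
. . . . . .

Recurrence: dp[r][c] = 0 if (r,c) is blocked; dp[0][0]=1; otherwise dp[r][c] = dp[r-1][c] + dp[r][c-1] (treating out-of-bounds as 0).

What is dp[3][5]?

15

r\c   0   1   2   3   4   5
  0   1   0   0   0   0   0
  1   1   1   1   1   1   1
  2   0   1   2   3   4   5
  3   0   1   3   6  10  15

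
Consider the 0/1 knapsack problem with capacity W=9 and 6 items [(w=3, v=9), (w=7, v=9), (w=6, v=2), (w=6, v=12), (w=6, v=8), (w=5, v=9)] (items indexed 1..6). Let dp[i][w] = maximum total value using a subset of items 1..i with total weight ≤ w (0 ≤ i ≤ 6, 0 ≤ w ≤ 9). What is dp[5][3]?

9

i\w   0   1   2   3   4   5   6   7   8   9
  0   0   0   0   0   0   0   0   0   0   0
  1   0   0   0   9   9   9   9   9   9   9
  2   0   0   0   9   9   9   9   9   9   9
  3   0   0   0   9   9   9   9   9   9  11
  4   0   0   0   9   9   9  12  12  12  21
  5   0   0   0   9   9   9  12  12  12  21
  6   0   0   0   9   9   9  12  12  18  21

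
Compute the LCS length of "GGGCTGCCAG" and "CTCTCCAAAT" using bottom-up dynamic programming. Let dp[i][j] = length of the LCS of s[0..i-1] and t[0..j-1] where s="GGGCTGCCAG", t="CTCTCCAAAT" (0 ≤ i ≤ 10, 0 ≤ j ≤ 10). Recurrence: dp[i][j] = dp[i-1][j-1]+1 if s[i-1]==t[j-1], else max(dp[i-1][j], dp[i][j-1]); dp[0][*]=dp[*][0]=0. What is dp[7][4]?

   ''  C  T  C  T  C  C  A  A  A  T
''  0  0  0  0  0  0  0  0  0  0  0
 G  0  0  0  0  0  0  0  0  0  0  0
 G  0  0  0  0  0  0  0  0  0  0  0
 G  0  0  0  0  0  0  0  0  0  0  0
 C  0  1  1  1  1  1  1  1  1  1  1
 T  0  1  2  2  2  2  2  2  2  2  2
 G  0  1  2  2  2  2  2  2  2  2  2
 C  0  1  2  3  3  3  3  3  3  3  3
 C  0  1  2  3  3  4  4  4  4  4  4
 A  0  1  2  3  3  4  4  5  5  5  5
 G  0  1  2  3  3  4  4  5  5  5  5

3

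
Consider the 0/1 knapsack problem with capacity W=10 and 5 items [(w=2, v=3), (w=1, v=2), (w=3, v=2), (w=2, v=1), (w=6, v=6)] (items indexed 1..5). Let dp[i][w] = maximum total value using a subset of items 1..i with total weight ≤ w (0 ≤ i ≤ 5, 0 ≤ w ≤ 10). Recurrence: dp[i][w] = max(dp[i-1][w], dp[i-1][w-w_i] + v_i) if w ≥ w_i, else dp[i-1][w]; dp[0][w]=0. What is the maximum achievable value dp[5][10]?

i\w   0   1   2   3   4   5   6   7   8   9  10
  0   0   0   0   0   0   0   0   0   0   0   0
  1   0   0   3   3   3   3   3   3   3   3   3
  2   0   2   3   5   5   5   5   5   5   5   5
  3   0   2   3   5   5   5   7   7   7   7   7
  4   0   2   3   5   5   6   7   7   8   8   8
  5   0   2   3   5   5   6   7   8   9  11  11

11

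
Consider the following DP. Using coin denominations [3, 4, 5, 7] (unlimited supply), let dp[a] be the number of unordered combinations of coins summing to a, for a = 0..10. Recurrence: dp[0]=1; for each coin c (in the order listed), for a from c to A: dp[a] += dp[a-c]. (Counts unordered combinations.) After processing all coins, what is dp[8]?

2

after  coin     0     1     2     3     4     5     6     7     8     9    10
          3     1     0     0     1     0     0     1     0     0     1     0
          4     1     0     0     1     1     0     1     1     1     1     1
          5     1     0     0     1     1     1     1     1     2     2     2
          7     1     0     0     1     1     1     1     2     2     2     3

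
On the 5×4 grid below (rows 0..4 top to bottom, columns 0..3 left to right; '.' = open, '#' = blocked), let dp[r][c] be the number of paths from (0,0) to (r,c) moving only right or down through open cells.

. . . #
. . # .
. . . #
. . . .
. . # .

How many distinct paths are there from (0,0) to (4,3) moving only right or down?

7

r\c   0   1   2   3
  0   1   1   1   0
  1   1   2   0   0
  2   1   3   3   0
  3   1   4   7   7
  4   1   5   0   7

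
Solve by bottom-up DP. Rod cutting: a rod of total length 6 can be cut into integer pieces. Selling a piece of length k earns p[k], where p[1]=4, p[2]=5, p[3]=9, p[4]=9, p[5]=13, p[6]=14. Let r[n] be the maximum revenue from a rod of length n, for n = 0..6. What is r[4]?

16

   n    0    1    2    3    4    5    6
r[n]    0    4    8   12   16   20   24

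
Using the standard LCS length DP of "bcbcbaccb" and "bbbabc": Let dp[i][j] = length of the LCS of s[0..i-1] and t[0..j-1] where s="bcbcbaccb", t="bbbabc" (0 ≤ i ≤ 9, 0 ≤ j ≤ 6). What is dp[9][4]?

   ''  b  b  b  a  b  c
''  0  0  0  0  0  0  0
 b  0  1  1  1  1  1  1
 c  0  1  1  1  1  1  2
 b  0  1  2  2  2  2  2
 c  0  1  2  2  2  2  3
 b  0  1  2  3  3  3  3
 a  0  1  2  3  4  4  4
 c  0  1  2  3  4  4  5
 c  0  1  2  3  4  4  5
 b  0  1  2  3  4  5  5

4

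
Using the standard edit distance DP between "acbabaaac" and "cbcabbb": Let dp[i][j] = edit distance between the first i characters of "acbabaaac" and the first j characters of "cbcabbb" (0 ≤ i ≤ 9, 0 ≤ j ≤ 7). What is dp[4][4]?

   ''  c  b  c  a  b  b  b
''  0  1  2  3  4  5  6  7
 a  1  1  2  3  3  4  5  6
 c  2  1  2  2  3  4  5  6
 b  3  2  1  2  3  3  4  5
 a  4  3  2  2  2  3  4  5
 b  5  4  3  3  3  2  3  4
 a  6  5  4  4  3  3  3  4
 a  7  6  5  5  4  4  4  4
 a  8  7  6  6  5  5  5  5
 c  9  8  7  6  6  6  6  6

2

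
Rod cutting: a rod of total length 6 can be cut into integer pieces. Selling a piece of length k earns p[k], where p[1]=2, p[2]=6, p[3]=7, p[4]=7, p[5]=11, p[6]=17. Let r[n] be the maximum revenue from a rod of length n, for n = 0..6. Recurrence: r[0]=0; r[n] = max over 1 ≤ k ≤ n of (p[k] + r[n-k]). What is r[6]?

   n    0    1    2    3    4    5    6
r[n]    0    2    6    8   12   14   18

18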